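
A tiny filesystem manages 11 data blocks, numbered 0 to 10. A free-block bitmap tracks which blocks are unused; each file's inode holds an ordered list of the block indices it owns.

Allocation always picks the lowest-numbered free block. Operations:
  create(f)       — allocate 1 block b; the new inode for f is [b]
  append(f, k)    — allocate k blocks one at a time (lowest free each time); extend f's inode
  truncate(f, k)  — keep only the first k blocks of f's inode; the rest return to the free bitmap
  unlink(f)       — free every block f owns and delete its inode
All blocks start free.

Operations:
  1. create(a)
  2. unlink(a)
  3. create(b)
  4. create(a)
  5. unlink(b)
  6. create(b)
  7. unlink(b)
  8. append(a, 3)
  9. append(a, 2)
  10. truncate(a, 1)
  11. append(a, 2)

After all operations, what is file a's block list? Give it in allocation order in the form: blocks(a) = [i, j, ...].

[1] create(a) — a=0 (map F..........)
[2] unlink(a) —  (map ...........)
[3] create(b) — b=0 (map F..........)
[4] create(a) — a=1 b=0 (map FF.........)
[5] unlink(b) — a=1 (map .F.........)
[6] create(b) — a=1 b=0 (map FF.........)
[7] unlink(b) — a=1 (map .F.........)
[8] append(a, 3) — a=1,0,2,3 (map FFFF.......)
[9] append(a, 2) — a=1,0,2,3,4,5 (map FFFFFF.....)
[10] truncate(a, 1) — a=1 (map .F.........)
[11] append(a, 2) — a=1,0,2 (map FFF........)

blocks(a) = [1, 0, 2]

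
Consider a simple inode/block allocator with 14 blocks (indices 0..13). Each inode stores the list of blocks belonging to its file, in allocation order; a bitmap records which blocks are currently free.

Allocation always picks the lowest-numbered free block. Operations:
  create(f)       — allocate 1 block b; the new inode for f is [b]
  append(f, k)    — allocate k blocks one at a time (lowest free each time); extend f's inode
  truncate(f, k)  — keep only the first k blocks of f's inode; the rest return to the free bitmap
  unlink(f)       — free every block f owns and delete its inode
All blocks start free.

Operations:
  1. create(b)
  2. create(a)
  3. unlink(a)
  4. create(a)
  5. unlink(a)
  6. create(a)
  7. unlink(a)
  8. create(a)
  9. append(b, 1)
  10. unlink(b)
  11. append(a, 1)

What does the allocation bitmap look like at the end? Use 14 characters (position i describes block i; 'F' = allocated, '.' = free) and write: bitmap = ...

  1. create(b)  ⇒  F.............  {b→[0]}
  2. create(a)  ⇒  FF............  {a→[1]; b→[0]}
  3. unlink(a)  ⇒  F.............  {b→[0]}
  4. create(a)  ⇒  FF............  {a→[1]; b→[0]}
  5. unlink(a)  ⇒  F.............  {b→[0]}
  6. create(a)  ⇒  FF............  {a→[1]; b→[0]}
  7. unlink(a)  ⇒  F.............  {b→[0]}
  8. create(a)  ⇒  FF............  {a→[1]; b→[0]}
  9. append(b, 1)  ⇒  FFF...........  {a→[1]; b→[0, 2]}
  10. unlink(b)  ⇒  .F............  {a→[1]}
  11. append(a, 1)  ⇒  FF............  {a→[1, 0]}

bitmap = FF............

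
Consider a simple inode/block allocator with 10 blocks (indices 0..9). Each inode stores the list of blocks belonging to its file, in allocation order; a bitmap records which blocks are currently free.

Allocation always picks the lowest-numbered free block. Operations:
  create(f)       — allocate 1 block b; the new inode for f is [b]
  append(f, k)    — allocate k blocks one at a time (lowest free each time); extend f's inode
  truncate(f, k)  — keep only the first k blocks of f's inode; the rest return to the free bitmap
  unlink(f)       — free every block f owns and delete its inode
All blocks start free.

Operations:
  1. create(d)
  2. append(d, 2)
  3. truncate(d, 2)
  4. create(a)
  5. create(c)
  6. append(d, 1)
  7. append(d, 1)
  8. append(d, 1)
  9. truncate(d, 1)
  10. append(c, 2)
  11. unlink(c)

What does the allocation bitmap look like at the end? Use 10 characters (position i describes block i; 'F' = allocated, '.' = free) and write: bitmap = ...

  1. create(d)  ⇒  F.........  {d→[0]}
  2. append(d, 2)  ⇒  FFF.......  {d→[0, 1, 2]}
  3. truncate(d, 2)  ⇒  FF........  {d→[0, 1]}
  4. create(a)  ⇒  FFF.......  {a→[2]; d→[0, 1]}
  5. create(c)  ⇒  FFFF......  {a→[2]; c→[3]; d→[0, 1]}
  6. append(d, 1)  ⇒  FFFFF.....  {a→[2]; c→[3]; d→[0, 1, 4]}
  7. append(d, 1)  ⇒  FFFFFF....  {a→[2]; c→[3]; d→[0, 1, 4, 5]}
  8. append(d, 1)  ⇒  FFFFFFF...  {a→[2]; c→[3]; d→[0, 1, 4, 5, 6]}
  9. truncate(d, 1)  ⇒  F.FF......  {a→[2]; c→[3]; d→[0]}
  10. append(c, 2)  ⇒  FFFFF.....  {a→[2]; c→[3, 1, 4]; d→[0]}
  11. unlink(c)  ⇒  F.F.......  {a→[2]; d→[0]}

bitmap = F.F.......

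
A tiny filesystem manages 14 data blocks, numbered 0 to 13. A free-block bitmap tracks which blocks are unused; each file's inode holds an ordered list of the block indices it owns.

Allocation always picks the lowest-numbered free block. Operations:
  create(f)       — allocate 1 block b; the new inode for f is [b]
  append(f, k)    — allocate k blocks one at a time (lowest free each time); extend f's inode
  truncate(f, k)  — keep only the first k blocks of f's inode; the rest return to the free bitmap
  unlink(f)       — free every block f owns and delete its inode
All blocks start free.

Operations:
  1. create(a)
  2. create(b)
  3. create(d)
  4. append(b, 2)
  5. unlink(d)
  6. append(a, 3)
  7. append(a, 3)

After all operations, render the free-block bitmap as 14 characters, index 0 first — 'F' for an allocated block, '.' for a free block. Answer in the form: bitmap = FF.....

bitmap = FFFFFFFFFF....

[1] create(a) — a=0 (map F.............)
[2] create(b) — a=0 b=1 (map FF............)
[3] create(d) — a=0 b=1 d=2 (map FFF...........)
[4] append(b, 2) — a=0 b=1,3,4 d=2 (map FFFFF.........)
[5] unlink(d) — a=0 b=1,3,4 (map FF.FF.........)
[6] append(a, 3) — a=0,2,5,6 b=1,3,4 (map FFFFFFF.......)
[7] append(a, 3) — a=0,2,5,6,7,8,9 b=1,3,4 (map FFFFFFFFFF....)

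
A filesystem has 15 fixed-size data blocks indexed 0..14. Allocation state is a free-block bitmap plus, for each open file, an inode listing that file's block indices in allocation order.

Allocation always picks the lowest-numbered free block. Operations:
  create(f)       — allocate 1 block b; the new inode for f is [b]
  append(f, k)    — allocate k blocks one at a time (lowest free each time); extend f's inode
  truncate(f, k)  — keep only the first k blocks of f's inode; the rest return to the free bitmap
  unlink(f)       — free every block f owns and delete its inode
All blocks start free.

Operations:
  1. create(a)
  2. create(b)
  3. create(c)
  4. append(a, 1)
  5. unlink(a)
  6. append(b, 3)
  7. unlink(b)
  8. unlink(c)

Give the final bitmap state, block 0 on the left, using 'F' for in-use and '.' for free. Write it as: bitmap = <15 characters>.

[1] create(a) — a=0 (map F..............)
[2] create(b) — a=0 b=1 (map FF.............)
[3] create(c) — a=0 b=1 c=2 (map FFF............)
[4] append(a, 1) — a=0,3 b=1 c=2 (map FFFF...........)
[5] unlink(a) — b=1 c=2 (map .FF............)
[6] append(b, 3) — b=1,0,3,4 c=2 (map FFFFF..........)
[7] unlink(b) — c=2 (map ..F............)
[8] unlink(c) —  (map ...............)

bitmap = ...............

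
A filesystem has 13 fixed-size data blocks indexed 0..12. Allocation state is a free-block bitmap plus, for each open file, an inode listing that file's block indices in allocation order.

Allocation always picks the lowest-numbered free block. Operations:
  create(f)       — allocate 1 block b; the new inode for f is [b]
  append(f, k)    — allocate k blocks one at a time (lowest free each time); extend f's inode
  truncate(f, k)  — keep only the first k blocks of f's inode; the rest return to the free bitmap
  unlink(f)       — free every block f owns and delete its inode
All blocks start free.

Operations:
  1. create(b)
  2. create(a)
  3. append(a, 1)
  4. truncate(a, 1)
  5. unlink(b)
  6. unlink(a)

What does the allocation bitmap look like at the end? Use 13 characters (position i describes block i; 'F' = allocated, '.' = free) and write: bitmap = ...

bitmap = .............

after create(b) → b:[0]  free=[F............]
after create(a) → a:[1], b:[0]  free=[FF...........]
after append(a, 1) → a:[1, 2], b:[0]  free=[FFF..........]
after truncate(a, 1) → a:[1], b:[0]  free=[FF...........]
after unlink(b) → a:[1]  free=[.F...........]
after unlink(a) →   free=[.............]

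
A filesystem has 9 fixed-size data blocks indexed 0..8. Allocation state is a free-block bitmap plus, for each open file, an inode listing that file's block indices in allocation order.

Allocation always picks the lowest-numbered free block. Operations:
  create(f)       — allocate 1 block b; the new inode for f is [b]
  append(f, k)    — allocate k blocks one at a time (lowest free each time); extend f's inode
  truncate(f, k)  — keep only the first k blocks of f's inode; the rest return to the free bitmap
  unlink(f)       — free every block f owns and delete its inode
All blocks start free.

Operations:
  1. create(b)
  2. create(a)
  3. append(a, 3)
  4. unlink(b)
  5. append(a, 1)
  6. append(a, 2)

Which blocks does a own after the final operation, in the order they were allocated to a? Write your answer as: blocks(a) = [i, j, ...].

  1. create(b)  ⇒  F........  {b→[0]}
  2. create(a)  ⇒  FF.......  {a→[1]; b→[0]}
  3. append(a, 3)  ⇒  FFFFF....  {a→[1, 2, 3, 4]; b→[0]}
  4. unlink(b)  ⇒  .FFFF....  {a→[1, 2, 3, 4]}
  5. append(a, 1)  ⇒  FFFFF....  {a→[1, 2, 3, 4, 0]}
  6. append(a, 2)  ⇒  FFFFFFF..  {a→[1, 2, 3, 4, 0, 5, 6]}

blocks(a) = [1, 2, 3, 4, 0, 5, 6]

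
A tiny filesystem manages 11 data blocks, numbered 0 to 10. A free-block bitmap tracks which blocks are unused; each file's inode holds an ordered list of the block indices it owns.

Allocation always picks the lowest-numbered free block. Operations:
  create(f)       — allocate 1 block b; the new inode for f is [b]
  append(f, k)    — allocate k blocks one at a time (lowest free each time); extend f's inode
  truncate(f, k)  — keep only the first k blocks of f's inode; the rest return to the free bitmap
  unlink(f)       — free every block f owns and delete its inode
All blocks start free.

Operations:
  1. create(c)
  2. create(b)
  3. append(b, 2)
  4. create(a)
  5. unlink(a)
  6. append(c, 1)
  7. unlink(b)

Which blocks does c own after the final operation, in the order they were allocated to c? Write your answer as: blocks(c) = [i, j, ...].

blocks(c) = [0, 4]

after create(c) → c:[0]  free=[F..........]
after create(b) → b:[1], c:[0]  free=[FF.........]
after append(b, 2) → b:[1, 2, 3], c:[0]  free=[FFFF.......]
after create(a) → a:[4], b:[1, 2, 3], c:[0]  free=[FFFFF......]
after unlink(a) → b:[1, 2, 3], c:[0]  free=[FFFF.......]
after append(c, 1) → b:[1, 2, 3], c:[0, 4]  free=[FFFFF......]
after unlink(b) → c:[0, 4]  free=[F...F......]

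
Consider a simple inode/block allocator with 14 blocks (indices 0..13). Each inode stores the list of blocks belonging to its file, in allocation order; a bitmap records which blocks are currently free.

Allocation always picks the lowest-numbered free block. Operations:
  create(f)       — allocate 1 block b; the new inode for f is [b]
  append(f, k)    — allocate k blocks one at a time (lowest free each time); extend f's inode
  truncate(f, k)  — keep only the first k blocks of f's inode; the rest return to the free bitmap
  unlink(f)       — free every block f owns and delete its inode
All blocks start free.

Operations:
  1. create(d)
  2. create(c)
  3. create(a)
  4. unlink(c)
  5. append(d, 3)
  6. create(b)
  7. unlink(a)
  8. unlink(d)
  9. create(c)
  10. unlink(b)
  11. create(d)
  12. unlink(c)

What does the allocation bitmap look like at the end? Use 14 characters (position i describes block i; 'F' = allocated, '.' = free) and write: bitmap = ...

bitmap = .F............

after create(d) → d:[0]  free=[F.............]
after create(c) → c:[1], d:[0]  free=[FF............]
after create(a) → a:[2], c:[1], d:[0]  free=[FFF...........]
after unlink(c) → a:[2], d:[0]  free=[F.F...........]
after append(d, 3) → a:[2], d:[0, 1, 3, 4]  free=[FFFFF.........]
after create(b) → a:[2], b:[5], d:[0, 1, 3, 4]  free=[FFFFFF........]
after unlink(a) → b:[5], d:[0, 1, 3, 4]  free=[FF.FFF........]
after unlink(d) → b:[5]  free=[.....F........]
after create(c) → b:[5], c:[0]  free=[F....F........]
after unlink(b) → c:[0]  free=[F.............]
after create(d) → c:[0], d:[1]  free=[FF............]
after unlink(c) → d:[1]  free=[.F............]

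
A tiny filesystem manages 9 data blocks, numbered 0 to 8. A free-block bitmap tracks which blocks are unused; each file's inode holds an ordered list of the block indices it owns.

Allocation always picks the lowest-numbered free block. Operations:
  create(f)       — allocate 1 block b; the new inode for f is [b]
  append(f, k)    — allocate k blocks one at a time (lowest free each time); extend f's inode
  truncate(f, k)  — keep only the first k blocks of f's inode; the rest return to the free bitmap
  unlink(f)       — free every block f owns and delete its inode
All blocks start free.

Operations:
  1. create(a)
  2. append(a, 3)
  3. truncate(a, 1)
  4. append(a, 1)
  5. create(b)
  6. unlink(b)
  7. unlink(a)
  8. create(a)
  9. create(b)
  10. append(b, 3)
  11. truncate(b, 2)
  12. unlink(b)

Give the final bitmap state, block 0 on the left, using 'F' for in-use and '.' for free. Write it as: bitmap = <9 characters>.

[1] create(a) — a=0 (map F........)
[2] append(a, 3) — a=0,1,2,3 (map FFFF.....)
[3] truncate(a, 1) — a=0 (map F........)
[4] append(a, 1) — a=0,1 (map FF.......)
[5] create(b) — a=0,1 b=2 (map FFF......)
[6] unlink(b) — a=0,1 (map FF.......)
[7] unlink(a) —  (map .........)
[8] create(a) — a=0 (map F........)
[9] create(b) — a=0 b=1 (map FF.......)
[10] append(b, 3) — a=0 b=1,2,3,4 (map FFFFF....)
[11] truncate(b, 2) — a=0 b=1,2 (map FFF......)
[12] unlink(b) — a=0 (map F........)

bitmap = F........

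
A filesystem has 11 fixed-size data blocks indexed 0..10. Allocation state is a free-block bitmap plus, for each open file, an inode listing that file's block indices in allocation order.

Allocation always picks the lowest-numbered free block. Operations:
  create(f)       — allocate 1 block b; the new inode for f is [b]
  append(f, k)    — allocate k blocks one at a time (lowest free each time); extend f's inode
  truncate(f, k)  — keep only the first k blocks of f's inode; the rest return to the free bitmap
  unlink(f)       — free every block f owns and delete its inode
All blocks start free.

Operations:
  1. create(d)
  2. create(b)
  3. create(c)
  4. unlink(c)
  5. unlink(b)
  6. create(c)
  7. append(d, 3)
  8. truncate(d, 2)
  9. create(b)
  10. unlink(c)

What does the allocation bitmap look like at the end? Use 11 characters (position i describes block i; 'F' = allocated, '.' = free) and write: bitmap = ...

bitmap = F.FF.......

create(d): bitmap=F.......... | d=[0]
create(b): bitmap=FF......... | b=[1] d=[0]
create(c): bitmap=FFF........ | b=[1] c=[2] d=[0]
unlink(c): bitmap=FF......... | b=[1] d=[0]
unlink(b): bitmap=F.......... | d=[0]
create(c): bitmap=FF......... | c=[1] d=[0]
append(d, 3): bitmap=FFFFF...... | c=[1] d=[0, 2, 3, 4]
truncate(d, 2): bitmap=FFF........ | c=[1] d=[0, 2]
create(b): bitmap=FFFF....... | b=[3] c=[1] d=[0, 2]
unlink(c): bitmap=F.FF....... | b=[3] d=[0, 2]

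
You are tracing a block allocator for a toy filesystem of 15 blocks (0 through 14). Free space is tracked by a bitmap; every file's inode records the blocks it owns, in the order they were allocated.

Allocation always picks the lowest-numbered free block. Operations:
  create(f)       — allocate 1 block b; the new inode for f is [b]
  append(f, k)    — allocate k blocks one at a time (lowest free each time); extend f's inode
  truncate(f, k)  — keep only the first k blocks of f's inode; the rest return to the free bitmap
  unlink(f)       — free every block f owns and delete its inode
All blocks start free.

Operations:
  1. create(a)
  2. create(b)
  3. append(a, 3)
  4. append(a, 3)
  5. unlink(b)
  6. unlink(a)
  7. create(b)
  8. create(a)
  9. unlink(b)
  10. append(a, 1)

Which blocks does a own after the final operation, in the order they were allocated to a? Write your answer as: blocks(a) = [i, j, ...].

blocks(a) = [1, 0]

  1. create(a)  ⇒  F..............  {a→[0]}
  2. create(b)  ⇒  FF.............  {a→[0]; b→[1]}
  3. append(a, 3)  ⇒  FFFFF..........  {a→[0, 2, 3, 4]; b→[1]}
  4. append(a, 3)  ⇒  FFFFFFFF.......  {a→[0, 2, 3, 4, 5, 6, 7]; b→[1]}
  5. unlink(b)  ⇒  F.FFFFFF.......  {a→[0, 2, 3, 4, 5, 6, 7]}
  6. unlink(a)  ⇒  ...............  {}
  7. create(b)  ⇒  F..............  {b→[0]}
  8. create(a)  ⇒  FF.............  {a→[1]; b→[0]}
  9. unlink(b)  ⇒  .F.............  {a→[1]}
  10. append(a, 1)  ⇒  FF.............  {a→[1, 0]}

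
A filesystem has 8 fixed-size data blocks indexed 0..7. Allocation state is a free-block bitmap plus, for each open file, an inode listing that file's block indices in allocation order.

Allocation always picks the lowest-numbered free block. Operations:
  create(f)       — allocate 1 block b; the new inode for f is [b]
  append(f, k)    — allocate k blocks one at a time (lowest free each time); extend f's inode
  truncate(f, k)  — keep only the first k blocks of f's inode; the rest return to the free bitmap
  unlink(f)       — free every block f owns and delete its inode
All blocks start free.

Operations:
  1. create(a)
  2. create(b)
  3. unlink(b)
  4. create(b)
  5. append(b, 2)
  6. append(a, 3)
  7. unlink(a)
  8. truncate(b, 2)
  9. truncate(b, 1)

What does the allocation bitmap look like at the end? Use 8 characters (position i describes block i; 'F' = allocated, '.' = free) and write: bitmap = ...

bitmap = .F......

after create(a) → a:[0]  free=[F.......]
after create(b) → a:[0], b:[1]  free=[FF......]
after unlink(b) → a:[0]  free=[F.......]
after create(b) → a:[0], b:[1]  free=[FF......]
after append(b, 2) → a:[0], b:[1, 2, 3]  free=[FFFF....]
after append(a, 3) → a:[0, 4, 5, 6], b:[1, 2, 3]  free=[FFFFFFF.]
after unlink(a) → b:[1, 2, 3]  free=[.FFF....]
after truncate(b, 2) → b:[1, 2]  free=[.FF.....]
after truncate(b, 1) → b:[1]  free=[.F......]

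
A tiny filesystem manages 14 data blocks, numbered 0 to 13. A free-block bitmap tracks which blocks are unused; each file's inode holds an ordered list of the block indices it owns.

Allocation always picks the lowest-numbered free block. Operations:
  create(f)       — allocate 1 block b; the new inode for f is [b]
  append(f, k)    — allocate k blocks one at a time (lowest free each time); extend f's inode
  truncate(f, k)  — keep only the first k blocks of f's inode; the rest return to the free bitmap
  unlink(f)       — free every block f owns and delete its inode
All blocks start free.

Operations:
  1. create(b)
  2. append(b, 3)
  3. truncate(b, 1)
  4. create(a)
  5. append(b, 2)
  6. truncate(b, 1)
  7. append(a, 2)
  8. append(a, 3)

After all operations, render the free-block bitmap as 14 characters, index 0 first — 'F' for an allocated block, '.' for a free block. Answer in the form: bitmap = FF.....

after create(b) → b:[0]  free=[F.............]
after append(b, 3) → b:[0, 1, 2, 3]  free=[FFFF..........]
after truncate(b, 1) → b:[0]  free=[F.............]
after create(a) → a:[1], b:[0]  free=[FF............]
after append(b, 2) → a:[1], b:[0, 2, 3]  free=[FFFF..........]
after truncate(b, 1) → a:[1], b:[0]  free=[FF............]
after append(a, 2) → a:[1, 2, 3], b:[0]  free=[FFFF..........]
after append(a, 3) → a:[1, 2, 3, 4, 5, 6], b:[0]  free=[FFFFFFF.......]

bitmap = FFFFFFF.......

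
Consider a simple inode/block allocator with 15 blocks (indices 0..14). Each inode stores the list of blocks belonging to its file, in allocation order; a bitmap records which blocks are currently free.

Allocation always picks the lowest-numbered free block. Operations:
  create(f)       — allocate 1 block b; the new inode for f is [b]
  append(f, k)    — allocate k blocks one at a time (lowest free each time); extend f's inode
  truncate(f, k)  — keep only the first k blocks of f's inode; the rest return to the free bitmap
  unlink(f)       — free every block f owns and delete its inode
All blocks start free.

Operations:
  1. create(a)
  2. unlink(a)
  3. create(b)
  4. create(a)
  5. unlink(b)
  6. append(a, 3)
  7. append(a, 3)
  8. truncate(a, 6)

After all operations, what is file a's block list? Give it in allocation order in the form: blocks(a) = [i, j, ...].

blocks(a) = [1, 0, 2, 3, 4, 5]

after create(a) → a:[0]  free=[F..............]
after unlink(a) →   free=[...............]
after create(b) → b:[0]  free=[F..............]
after create(a) → a:[1], b:[0]  free=[FF.............]
after unlink(b) → a:[1]  free=[.F.............]
after append(a, 3) → a:[1, 0, 2, 3]  free=[FFFF...........]
after append(a, 3) → a:[1, 0, 2, 3, 4, 5, 6]  free=[FFFFFFF........]
after truncate(a, 6) → a:[1, 0, 2, 3, 4, 5]  free=[FFFFFF.........]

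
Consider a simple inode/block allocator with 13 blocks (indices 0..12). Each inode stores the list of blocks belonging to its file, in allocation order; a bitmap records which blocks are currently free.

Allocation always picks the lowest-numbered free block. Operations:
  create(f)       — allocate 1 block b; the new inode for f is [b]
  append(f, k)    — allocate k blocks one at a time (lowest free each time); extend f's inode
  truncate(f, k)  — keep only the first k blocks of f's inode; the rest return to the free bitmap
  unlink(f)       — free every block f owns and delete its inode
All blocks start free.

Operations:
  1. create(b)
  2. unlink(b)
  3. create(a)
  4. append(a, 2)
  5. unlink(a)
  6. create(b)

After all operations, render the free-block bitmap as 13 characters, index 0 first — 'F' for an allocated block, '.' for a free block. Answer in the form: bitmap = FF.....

bitmap = F............

create(b): bitmap=F............ | b=[0]
unlink(b): bitmap=............. | 
create(a): bitmap=F............ | a=[0]
append(a, 2): bitmap=FFF.......... | a=[0, 1, 2]
unlink(a): bitmap=............. | 
create(b): bitmap=F............ | b=[0]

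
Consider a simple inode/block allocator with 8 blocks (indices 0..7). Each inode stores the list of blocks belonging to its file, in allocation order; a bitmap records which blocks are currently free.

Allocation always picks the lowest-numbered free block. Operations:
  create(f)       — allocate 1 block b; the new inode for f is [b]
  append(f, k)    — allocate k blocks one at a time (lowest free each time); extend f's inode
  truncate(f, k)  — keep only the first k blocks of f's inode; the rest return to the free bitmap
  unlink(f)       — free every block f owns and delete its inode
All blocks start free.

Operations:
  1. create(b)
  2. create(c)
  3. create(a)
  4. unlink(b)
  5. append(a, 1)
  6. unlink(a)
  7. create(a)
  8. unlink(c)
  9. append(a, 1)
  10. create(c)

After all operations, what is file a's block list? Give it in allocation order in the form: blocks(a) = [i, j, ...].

blocks(a) = [0, 1]

after create(b) → b:[0]  free=[F.......]
after create(c) → b:[0], c:[1]  free=[FF......]
after create(a) → a:[2], b:[0], c:[1]  free=[FFF.....]
after unlink(b) → a:[2], c:[1]  free=[.FF.....]
after append(a, 1) → a:[2, 0], c:[1]  free=[FFF.....]
after unlink(a) → c:[1]  free=[.F......]
after create(a) → a:[0], c:[1]  free=[FF......]
after unlink(c) → a:[0]  free=[F.......]
after append(a, 1) → a:[0, 1]  free=[FF......]
after create(c) → a:[0, 1], c:[2]  free=[FFF.....]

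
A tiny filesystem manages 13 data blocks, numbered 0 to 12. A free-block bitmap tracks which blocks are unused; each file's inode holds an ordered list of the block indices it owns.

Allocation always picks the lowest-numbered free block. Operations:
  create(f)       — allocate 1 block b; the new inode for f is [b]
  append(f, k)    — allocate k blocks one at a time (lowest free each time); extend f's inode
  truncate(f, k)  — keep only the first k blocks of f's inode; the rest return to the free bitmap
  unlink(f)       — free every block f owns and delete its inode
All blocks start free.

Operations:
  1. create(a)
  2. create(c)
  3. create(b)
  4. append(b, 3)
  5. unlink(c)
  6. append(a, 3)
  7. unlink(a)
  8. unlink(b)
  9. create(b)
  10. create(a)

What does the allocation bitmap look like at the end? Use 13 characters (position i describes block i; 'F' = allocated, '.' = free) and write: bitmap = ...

  1. create(a)  ⇒  F............  {a→[0]}
  2. create(c)  ⇒  FF...........  {a→[0]; c→[1]}
  3. create(b)  ⇒  FFF..........  {a→[0]; b→[2]; c→[1]}
  4. append(b, 3)  ⇒  FFFFFF.......  {a→[0]; b→[2, 3, 4, 5]; c→[1]}
  5. unlink(c)  ⇒  F.FFFF.......  {a→[0]; b→[2, 3, 4, 5]}
  6. append(a, 3)  ⇒  FFFFFFFF.....  {a→[0, 1, 6, 7]; b→[2, 3, 4, 5]}
  7. unlink(a)  ⇒  ..FFFF.......  {b→[2, 3, 4, 5]}
  8. unlink(b)  ⇒  .............  {}
  9. create(b)  ⇒  F............  {b→[0]}
  10. create(a)  ⇒  FF...........  {a→[1]; b→[0]}

bitmap = FF...........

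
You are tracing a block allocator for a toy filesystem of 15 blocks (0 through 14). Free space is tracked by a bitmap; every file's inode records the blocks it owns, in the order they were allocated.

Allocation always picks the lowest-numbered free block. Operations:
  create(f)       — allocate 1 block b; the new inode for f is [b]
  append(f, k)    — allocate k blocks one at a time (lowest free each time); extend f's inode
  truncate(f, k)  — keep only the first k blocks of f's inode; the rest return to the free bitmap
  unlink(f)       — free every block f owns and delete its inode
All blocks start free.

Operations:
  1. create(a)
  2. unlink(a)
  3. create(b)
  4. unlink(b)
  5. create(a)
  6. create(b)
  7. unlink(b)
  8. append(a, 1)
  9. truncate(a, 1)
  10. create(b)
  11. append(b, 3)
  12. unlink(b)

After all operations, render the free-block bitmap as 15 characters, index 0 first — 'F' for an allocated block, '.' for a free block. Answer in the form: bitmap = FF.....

bitmap = F..............

[1] create(a) — a=0 (map F..............)
[2] unlink(a) —  (map ...............)
[3] create(b) — b=0 (map F..............)
[4] unlink(b) —  (map ...............)
[5] create(a) — a=0 (map F..............)
[6] create(b) — a=0 b=1 (map FF.............)
[7] unlink(b) — a=0 (map F..............)
[8] append(a, 1) — a=0,1 (map FF.............)
[9] truncate(a, 1) — a=0 (map F..............)
[10] create(b) — a=0 b=1 (map FF.............)
[11] append(b, 3) — a=0 b=1,2,3,4 (map FFFFF..........)
[12] unlink(b) — a=0 (map F..............)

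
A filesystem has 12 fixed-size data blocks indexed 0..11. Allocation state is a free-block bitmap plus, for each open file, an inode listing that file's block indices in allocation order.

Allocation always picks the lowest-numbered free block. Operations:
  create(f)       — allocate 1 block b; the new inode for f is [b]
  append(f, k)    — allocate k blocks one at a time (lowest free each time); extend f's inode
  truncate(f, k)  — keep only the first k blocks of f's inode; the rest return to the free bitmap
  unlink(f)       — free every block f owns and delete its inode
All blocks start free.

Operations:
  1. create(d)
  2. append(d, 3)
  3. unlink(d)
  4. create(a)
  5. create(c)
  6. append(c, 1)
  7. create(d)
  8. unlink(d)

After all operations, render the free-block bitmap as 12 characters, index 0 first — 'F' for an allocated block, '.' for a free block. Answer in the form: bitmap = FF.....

bitmap = FFF.........

[1] create(d) — d=0 (map F...........)
[2] append(d, 3) — d=0,1,2,3 (map FFFF........)
[3] unlink(d) —  (map ............)
[4] create(a) — a=0 (map F...........)
[5] create(c) — a=0 c=1 (map FF..........)
[6] append(c, 1) — a=0 c=1,2 (map FFF.........)
[7] create(d) — a=0 c=1,2 d=3 (map FFFF........)
[8] unlink(d) — a=0 c=1,2 (map FFF.........)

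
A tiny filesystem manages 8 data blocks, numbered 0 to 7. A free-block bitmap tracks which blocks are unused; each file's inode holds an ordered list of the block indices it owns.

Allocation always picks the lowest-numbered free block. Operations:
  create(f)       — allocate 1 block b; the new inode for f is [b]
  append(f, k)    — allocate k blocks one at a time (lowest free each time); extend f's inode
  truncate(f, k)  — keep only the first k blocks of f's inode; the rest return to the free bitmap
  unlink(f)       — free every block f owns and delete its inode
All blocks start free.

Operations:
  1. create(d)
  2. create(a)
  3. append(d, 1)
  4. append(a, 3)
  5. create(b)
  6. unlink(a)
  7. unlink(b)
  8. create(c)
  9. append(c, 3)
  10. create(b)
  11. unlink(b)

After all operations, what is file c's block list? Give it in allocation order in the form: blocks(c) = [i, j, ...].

blocks(c) = [1, 3, 4, 5]

[1] create(d) — d=0 (map F.......)
[2] create(a) — a=1 d=0 (map FF......)
[3] append(d, 1) — a=1 d=0,2 (map FFF.....)
[4] append(a, 3) — a=1,3,4,5 d=0,2 (map FFFFFF..)
[5] create(b) — a=1,3,4,5 b=6 d=0,2 (map FFFFFFF.)
[6] unlink(a) — b=6 d=0,2 (map F.F...F.)
[7] unlink(b) — d=0,2 (map F.F.....)
[8] create(c) — c=1 d=0,2 (map FFF.....)
[9] append(c, 3) — c=1,3,4,5 d=0,2 (map FFFFFF..)
[10] create(b) — b=6 c=1,3,4,5 d=0,2 (map FFFFFFF.)
[11] unlink(b) — c=1,3,4,5 d=0,2 (map FFFFFF..)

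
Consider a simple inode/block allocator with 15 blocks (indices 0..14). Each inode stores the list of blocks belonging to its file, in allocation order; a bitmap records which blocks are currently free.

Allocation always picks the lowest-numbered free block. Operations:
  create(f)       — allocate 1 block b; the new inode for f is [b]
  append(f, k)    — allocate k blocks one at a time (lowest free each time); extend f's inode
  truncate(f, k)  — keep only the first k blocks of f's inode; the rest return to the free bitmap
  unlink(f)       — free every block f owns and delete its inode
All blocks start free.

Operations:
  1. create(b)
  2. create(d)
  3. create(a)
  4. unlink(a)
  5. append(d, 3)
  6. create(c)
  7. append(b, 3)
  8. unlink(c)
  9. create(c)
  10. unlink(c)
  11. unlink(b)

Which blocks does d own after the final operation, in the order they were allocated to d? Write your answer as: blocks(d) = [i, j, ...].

[1] create(b) — b=0 (map F..............)
[2] create(d) — b=0 d=1 (map FF.............)
[3] create(a) — a=2 b=0 d=1 (map FFF............)
[4] unlink(a) — b=0 d=1 (map FF.............)
[5] append(d, 3) — b=0 d=1,2,3,4 (map FFFFF..........)
[6] create(c) — b=0 c=5 d=1,2,3,4 (map FFFFFF.........)
[7] append(b, 3) — b=0,6,7,8 c=5 d=1,2,3,4 (map FFFFFFFFF......)
[8] unlink(c) — b=0,6,7,8 d=1,2,3,4 (map FFFFF.FFF......)
[9] create(c) — b=0,6,7,8 c=5 d=1,2,3,4 (map FFFFFFFFF......)
[10] unlink(c) — b=0,6,7,8 d=1,2,3,4 (map FFFFF.FFF......)
[11] unlink(b) — d=1,2,3,4 (map .FFFF..........)

blocks(d) = [1, 2, 3, 4]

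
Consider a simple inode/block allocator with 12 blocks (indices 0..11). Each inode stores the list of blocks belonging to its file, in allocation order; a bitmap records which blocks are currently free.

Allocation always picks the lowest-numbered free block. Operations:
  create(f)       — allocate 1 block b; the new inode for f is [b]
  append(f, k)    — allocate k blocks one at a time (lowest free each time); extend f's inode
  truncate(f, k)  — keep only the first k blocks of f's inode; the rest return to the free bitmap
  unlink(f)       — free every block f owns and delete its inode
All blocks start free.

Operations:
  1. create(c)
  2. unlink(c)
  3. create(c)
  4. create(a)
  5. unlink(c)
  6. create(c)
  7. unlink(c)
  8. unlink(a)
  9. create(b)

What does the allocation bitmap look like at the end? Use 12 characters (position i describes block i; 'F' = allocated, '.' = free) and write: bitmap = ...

  1. create(c)  ⇒  F...........  {c→[0]}
  2. unlink(c)  ⇒  ............  {}
  3. create(c)  ⇒  F...........  {c→[0]}
  4. create(a)  ⇒  FF..........  {a→[1]; c→[0]}
  5. unlink(c)  ⇒  .F..........  {a→[1]}
  6. create(c)  ⇒  FF..........  {a→[1]; c→[0]}
  7. unlink(c)  ⇒  .F..........  {a→[1]}
  8. unlink(a)  ⇒  ............  {}
  9. create(b)  ⇒  F...........  {b→[0]}

bitmap = F...........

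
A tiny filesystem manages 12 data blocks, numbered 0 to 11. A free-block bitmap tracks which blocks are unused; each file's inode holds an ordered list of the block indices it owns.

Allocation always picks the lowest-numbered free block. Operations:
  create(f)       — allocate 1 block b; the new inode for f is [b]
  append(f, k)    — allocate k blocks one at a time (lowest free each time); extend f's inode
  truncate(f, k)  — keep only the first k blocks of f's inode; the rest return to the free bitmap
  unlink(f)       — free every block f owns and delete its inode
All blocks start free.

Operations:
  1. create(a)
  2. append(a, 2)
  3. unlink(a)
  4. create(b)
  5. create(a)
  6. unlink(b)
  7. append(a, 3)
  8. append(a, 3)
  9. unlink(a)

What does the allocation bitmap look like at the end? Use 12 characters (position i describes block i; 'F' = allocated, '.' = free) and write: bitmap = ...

after create(a) → a:[0]  free=[F...........]
after append(a, 2) → a:[0, 1, 2]  free=[FFF.........]
after unlink(a) →   free=[............]
after create(b) → b:[0]  free=[F...........]
after create(a) → a:[1], b:[0]  free=[FF..........]
after unlink(b) → a:[1]  free=[.F..........]
after append(a, 3) → a:[1, 0, 2, 3]  free=[FFFF........]
after append(a, 3) → a:[1, 0, 2, 3, 4, 5, 6]  free=[FFFFFFF.....]
after unlink(a) →   free=[............]

bitmap = ............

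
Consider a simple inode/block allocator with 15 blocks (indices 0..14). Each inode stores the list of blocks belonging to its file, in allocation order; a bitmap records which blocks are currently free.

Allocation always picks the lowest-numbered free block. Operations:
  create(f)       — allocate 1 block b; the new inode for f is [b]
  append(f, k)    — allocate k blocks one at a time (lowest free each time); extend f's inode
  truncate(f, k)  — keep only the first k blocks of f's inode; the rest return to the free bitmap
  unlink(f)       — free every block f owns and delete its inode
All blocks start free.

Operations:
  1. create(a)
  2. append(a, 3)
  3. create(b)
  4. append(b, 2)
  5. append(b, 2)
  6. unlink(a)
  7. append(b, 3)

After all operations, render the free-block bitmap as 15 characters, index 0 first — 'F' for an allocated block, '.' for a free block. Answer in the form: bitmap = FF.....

bitmap = FFF.FFFFF......

[1] create(a) — a=0 (map F..............)
[2] append(a, 3) — a=0,1,2,3 (map FFFF...........)
[3] create(b) — a=0,1,2,3 b=4 (map FFFFF..........)
[4] append(b, 2) — a=0,1,2,3 b=4,5,6 (map FFFFFFF........)
[5] append(b, 2) — a=0,1,2,3 b=4,5,6,7,8 (map FFFFFFFFF......)
[6] unlink(a) — b=4,5,6,7,8 (map ....FFFFF......)
[7] append(b, 3) — b=4,5,6,7,8,0,1,2 (map FFF.FFFFF......)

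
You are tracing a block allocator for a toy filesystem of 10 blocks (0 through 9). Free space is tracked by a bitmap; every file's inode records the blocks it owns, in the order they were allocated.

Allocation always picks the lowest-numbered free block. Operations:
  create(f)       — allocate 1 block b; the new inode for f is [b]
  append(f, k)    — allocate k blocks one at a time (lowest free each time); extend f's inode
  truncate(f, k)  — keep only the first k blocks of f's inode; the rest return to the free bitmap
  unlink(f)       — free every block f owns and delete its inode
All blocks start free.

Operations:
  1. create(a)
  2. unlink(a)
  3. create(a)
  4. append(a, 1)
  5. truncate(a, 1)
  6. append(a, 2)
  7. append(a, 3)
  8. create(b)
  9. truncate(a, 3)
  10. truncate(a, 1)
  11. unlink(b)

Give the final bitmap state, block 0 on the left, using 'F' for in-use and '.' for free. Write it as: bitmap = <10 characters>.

create(a): bitmap=F......... | a=[0]
unlink(a): bitmap=.......... | 
create(a): bitmap=F......... | a=[0]
append(a, 1): bitmap=FF........ | a=[0, 1]
truncate(a, 1): bitmap=F......... | a=[0]
append(a, 2): bitmap=FFF....... | a=[0, 1, 2]
append(a, 3): bitmap=FFFFFF.... | a=[0, 1, 2, 3, 4, 5]
create(b): bitmap=FFFFFFF... | a=[0, 1, 2, 3, 4, 5] b=[6]
truncate(a, 3): bitmap=FFF...F... | a=[0, 1, 2] b=[6]
truncate(a, 1): bitmap=F.....F... | a=[0] b=[6]
unlink(b): bitmap=F......... | a=[0]

bitmap = F.........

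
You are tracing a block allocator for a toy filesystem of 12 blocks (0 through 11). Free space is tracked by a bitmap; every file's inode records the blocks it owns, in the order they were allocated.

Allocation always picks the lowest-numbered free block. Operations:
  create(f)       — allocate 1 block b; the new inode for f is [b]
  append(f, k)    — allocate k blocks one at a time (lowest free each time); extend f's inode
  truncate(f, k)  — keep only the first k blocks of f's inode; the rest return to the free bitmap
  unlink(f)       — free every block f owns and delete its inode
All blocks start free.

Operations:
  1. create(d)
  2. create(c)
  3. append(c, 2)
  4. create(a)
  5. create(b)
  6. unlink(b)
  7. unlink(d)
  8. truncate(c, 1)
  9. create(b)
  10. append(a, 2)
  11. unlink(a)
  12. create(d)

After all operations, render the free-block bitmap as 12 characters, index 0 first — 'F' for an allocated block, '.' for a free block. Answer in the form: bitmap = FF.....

[1] create(d) — d=0 (map F...........)
[2] create(c) — c=1 d=0 (map FF..........)
[3] append(c, 2) — c=1,2,3 d=0 (map FFFF........)
[4] create(a) — a=4 c=1,2,3 d=0 (map FFFFF.......)
[5] create(b) — a=4 b=5 c=1,2,3 d=0 (map FFFFFF......)
[6] unlink(b) — a=4 c=1,2,3 d=0 (map FFFFF.......)
[7] unlink(d) — a=4 c=1,2,3 (map .FFFF.......)
[8] truncate(c, 1) — a=4 c=1 (map .F..F.......)
[9] create(b) — a=4 b=0 c=1 (map FF..F.......)
[10] append(a, 2) — a=4,2,3 b=0 c=1 (map FFFFF.......)
[11] unlink(a) — b=0 c=1 (map FF..........)
[12] create(d) — b=0 c=1 d=2 (map FFF.........)

bitmap = FFF.........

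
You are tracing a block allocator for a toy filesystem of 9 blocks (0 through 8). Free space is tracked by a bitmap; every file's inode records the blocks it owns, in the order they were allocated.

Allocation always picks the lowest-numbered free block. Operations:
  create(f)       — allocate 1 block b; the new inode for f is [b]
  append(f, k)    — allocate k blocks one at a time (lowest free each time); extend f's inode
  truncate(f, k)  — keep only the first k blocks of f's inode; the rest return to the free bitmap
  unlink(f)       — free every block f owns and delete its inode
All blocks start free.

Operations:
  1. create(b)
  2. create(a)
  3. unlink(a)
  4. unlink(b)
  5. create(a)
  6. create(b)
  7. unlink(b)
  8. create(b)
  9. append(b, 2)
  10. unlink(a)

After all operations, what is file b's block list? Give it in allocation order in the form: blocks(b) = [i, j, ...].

  1. create(b)  ⇒  F........  {b→[0]}
  2. create(a)  ⇒  FF.......  {a→[1]; b→[0]}
  3. unlink(a)  ⇒  F........  {b→[0]}
  4. unlink(b)  ⇒  .........  {}
  5. create(a)  ⇒  F........  {a→[0]}
  6. create(b)  ⇒  FF.......  {a→[0]; b→[1]}
  7. unlink(b)  ⇒  F........  {a→[0]}
  8. create(b)  ⇒  FF.......  {a→[0]; b→[1]}
  9. append(b, 2)  ⇒  FFFF.....  {a→[0]; b→[1, 2, 3]}
  10. unlink(a)  ⇒  .FFF.....  {b→[1, 2, 3]}

blocks(b) = [1, 2, 3]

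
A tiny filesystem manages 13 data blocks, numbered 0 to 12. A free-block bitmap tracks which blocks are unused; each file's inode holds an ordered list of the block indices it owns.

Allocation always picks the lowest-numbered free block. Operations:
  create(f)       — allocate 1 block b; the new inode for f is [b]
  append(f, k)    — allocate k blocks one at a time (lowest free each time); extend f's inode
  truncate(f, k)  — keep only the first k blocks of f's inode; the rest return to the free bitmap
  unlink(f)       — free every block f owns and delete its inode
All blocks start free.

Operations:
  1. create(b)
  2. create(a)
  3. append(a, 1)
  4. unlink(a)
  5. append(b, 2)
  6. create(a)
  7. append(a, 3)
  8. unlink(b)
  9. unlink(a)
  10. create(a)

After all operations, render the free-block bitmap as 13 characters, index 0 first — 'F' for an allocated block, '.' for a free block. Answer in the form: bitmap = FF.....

  1. create(b)  ⇒  F............  {b→[0]}
  2. create(a)  ⇒  FF...........  {a→[1]; b→[0]}
  3. append(a, 1)  ⇒  FFF..........  {a→[1, 2]; b→[0]}
  4. unlink(a)  ⇒  F............  {b→[0]}
  5. append(b, 2)  ⇒  FFF..........  {b→[0, 1, 2]}
  6. create(a)  ⇒  FFFF.........  {a→[3]; b→[0, 1, 2]}
  7. append(a, 3)  ⇒  FFFFFFF......  {a→[3, 4, 5, 6]; b→[0, 1, 2]}
  8. unlink(b)  ⇒  ...FFFF......  {a→[3, 4, 5, 6]}
  9. unlink(a)  ⇒  .............  {}
  10. create(a)  ⇒  F............  {a→[0]}

bitmap = F............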